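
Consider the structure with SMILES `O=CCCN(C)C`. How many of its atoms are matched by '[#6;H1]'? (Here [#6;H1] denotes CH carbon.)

1

The query [#6;H1] means: any carbon bearing exactly one hydrogen.
Check the 7 heavy atoms by environment: 2× C (H2) → no; 1× C (H1) → match; 1× O (H0) → no; 1× N (H0) → no; 2× C (H3) → no.
That gives 1 matching atom.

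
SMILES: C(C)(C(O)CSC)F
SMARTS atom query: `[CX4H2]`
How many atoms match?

1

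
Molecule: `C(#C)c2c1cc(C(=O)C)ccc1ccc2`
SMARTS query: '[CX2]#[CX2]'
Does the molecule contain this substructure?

Yes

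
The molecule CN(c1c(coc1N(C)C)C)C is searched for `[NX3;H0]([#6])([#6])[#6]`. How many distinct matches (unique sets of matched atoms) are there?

[NX3;H0]([#6])([#6])[#6] is the SMARTS for a tertiary amine: a trivalent nitrogen with no H, bonded to three carbons.
The molecule carries 2 separate instances of a dimethylamino group (-N(CH3)2) meeting every constraint; each maps to a distinct set of atoms, giving 2 matches.

2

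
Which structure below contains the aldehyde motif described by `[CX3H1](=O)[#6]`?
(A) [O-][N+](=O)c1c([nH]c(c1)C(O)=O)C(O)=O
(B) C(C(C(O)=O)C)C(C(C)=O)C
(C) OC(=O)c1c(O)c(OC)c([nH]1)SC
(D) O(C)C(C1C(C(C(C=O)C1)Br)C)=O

D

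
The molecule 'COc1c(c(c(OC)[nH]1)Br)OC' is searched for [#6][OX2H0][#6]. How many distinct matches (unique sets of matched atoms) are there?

3

[#6][OX2H0][#6] is the SMARTS for an ether: an aliphatic oxygen bridging two carbons with no H on the oxygen.
The molecule carries 3 separate instances of a methoxy ether (-OCH3) meeting every constraint; each maps to a distinct set of atoms, giving 3 matches.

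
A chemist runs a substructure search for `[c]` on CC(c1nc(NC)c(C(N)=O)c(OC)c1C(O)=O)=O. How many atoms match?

5

Check the 19 heavy atoms by environment: 1× n (aromatic) → no; 5× c (aromatic) → match; 6× C → no; 5× O → no; 2× N → no.
That gives 5 matching atoms.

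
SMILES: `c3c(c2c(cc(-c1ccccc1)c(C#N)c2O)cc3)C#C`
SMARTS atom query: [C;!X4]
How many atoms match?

3

The query [C;!X4] means: aliphatic carbon that does not have four total connections.
Check the 21 heavy atoms by environment: 16× c (aromatic, X3) → no; 3× C (X2) → match; 1× N (X1) → no; 1× O (X2) → no.
That gives 3 matching atoms.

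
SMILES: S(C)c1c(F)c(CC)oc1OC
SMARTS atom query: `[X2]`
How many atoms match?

The query [X2] means: any atom with exactly two total connections (bonds + H).
Check the 12 heavy atoms by environment: 1× o (aromatic, X2) → match; 4× c (aromatic, X3) → no; 1× S (X2) → match; 4× C (X4) → no; 1× O (X2) → match; 1× F (X1) → no.
Summing the matching environments: 1 + 1 + 1 = 3 matching atoms.

3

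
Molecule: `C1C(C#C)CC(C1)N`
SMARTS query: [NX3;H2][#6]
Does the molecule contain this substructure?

The pattern [NX3;H2][#6] describes a trivalent nitrogen with two H attached to carbon — a primary amine.
The molecule carries a primary amino group (-NH2), whose atoms satisfy every constraint of the query, so the pattern matches.

Yes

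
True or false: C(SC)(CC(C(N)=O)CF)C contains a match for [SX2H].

False

The pattern [SX2H] describes an aliphatic sulfur with two connections, one being H — a thiol.
The closest candidate here is a methylthio ether (-SCH3), but the sulfur has H0 (bonded to two carbons), not H1. No other fragment satisfies the full query, so there is no match.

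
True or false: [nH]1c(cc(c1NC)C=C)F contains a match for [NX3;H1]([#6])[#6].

The pattern [NX3;H1]([#6])[#6] describes a trivalent nitrogen with one H, bonded to two carbons — a secondary amine.
The molecule carries an N-methylamino group (-NHCH3), whose atoms satisfy every constraint of the query, so the pattern matches.

True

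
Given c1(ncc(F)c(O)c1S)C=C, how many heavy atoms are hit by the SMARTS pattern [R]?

The query [R] means: R matches any atom that is part of a ring.
Check the 11 heavy atoms by environment: 1× n (aromatic, in 6-ring) → match; 5× c (aromatic, in 6-ring) → match; 1× S (acyclic) → no; 2× C (acyclic) → no; 1× O (acyclic) → no; 1× F (acyclic) → no.
Summing the matching environments: 1 + 5 = 6 matching atoms.

6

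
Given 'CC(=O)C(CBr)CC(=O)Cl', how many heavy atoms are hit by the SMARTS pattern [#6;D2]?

2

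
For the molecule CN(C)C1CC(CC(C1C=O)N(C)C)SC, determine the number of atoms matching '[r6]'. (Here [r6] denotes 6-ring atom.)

The query [r6] means: r6 matches atoms in a six-membered ring.
Check the 16 heavy atoms by environment: 6× C (in 6-ring) → match; 2× N (acyclic) → no; 6× C (acyclic) → no; 1× O (acyclic) → no; 1× S (acyclic) → no.
That gives 6 matching atoms.

6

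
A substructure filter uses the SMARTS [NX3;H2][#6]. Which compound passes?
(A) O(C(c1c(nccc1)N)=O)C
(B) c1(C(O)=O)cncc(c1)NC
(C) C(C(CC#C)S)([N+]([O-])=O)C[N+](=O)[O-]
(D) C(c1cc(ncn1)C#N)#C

A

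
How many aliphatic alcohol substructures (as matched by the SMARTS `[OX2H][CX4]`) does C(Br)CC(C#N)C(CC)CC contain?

0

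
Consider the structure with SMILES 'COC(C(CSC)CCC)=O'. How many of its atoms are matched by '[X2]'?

2

The query [X2] means: any atom with exactly two total connections (bonds + H).
Check the 11 heavy atoms by environment: 7× C (X4) → no; 1× S (X2) → match; 1× C (X3) → no; 1× O (X1) → no; 1× O (X2) → match.
Summing the matching environments: 1 + 1 = 2 matching atoms.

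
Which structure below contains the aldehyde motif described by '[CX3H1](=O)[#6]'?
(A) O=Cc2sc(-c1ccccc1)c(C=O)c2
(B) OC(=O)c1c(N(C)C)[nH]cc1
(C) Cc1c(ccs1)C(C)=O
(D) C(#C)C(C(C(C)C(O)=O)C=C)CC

A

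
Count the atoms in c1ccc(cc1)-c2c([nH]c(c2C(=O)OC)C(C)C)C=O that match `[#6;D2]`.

The query [#6;D2] means: any carbon bonded to exactly two heavy atoms.
Check the 20 heavy atoms by environment: 1× n (aromatic, D2) → no; 5× c (aromatic, D3) → no; 5× c (aromatic, D2) → match; 1× C (D2) → match; 2× O (D1) → no; 2× C (D3) → no; 1× O (D2) → no; 3× C (D1) → no.
Summing the matching environments: 5 + 1 = 6 matching atoms.

6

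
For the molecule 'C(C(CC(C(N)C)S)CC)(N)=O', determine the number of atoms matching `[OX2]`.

0

The query [OX2] means: aliphatic oxygen with two total connections — ether, hydroxyl, or ester single-bond O.
Check the 12 heavy atoms by environment: 7× C (X4) → no; 1× C (X3) → no; 1× O (X1) → no; 2× N (X3) → no; 1× S (X2) → no.
No environment satisfies the query, so 0 matching atoms.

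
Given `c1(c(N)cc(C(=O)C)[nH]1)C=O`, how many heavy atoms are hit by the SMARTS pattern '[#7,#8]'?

4

The query [#7,#8] means: nitrogen or oxygen (comma = OR).
Check the 11 heavy atoms by environment: 1× n (aromatic) → match; 4× c (aromatic) → no; 3× C → no; 2× O → match; 1× N → match.
Summing the matching environments: 1 + 2 + 1 = 4 matching atoms.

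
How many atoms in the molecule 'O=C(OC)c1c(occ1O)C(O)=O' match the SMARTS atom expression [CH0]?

2

Check the 13 heavy atoms by environment: 1× o (aromatic, H0) → no; 1× c (aromatic, H1) → no; 3× c (aromatic, H0) → no; 2× C (H0) → match; 3× O (H0) → no; 2× O (H1) → no; 1× C (H3) → no.
That gives 2 matching atoms.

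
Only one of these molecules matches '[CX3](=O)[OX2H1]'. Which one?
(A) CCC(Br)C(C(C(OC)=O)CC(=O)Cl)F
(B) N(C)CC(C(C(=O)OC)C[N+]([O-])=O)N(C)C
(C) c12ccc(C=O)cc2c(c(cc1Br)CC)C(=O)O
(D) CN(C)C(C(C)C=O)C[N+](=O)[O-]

C

[CX3](=O)[OX2H1] describes an sp2 carbon double-bonded to O and single-bonded to an -OH oxygen (a carboxylic acid).
(A) has an acyl chloride (-C(=O)Cl) but the carbonyl is bonded to Cl, not to an -OH oxygen.
(B) has a methyl-ester group (-C(=O)OCH3) but the singly-bonded O has no H (OX2H0, not OX2H1).
(C) contains a carboxylic acid group (-C(=O)OH), which satisfies every atom and bond constraint.
(D) has an aldehyde (-CHO) but there is no singly-bonded oxygen on the carbonyl carbon.
So the answer is (C).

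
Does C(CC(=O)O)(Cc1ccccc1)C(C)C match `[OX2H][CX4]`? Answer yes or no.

No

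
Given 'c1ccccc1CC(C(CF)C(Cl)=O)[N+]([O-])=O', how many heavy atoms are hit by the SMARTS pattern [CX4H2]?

The query [CX4H2] means: sp3 carbon (X4) with exactly two hydrogens.
Check the 17 heavy atoms by environment: 2× C (H2, X4) → match; 2× C (H1, X4) → no; 1× N (charge +1, H0, X3) → no; 1× O (charge -1, H0, X1) → no; 2× O (H0, X1) → no; 1× C (H0, X3) → no; 1× Cl (H0, X1) → no; 1× c (aromatic, H0, X3) → no; 5× c (aromatic, H1, X3) → no; 1× F (H0, X1) → no.
That gives 2 matching atoms.

2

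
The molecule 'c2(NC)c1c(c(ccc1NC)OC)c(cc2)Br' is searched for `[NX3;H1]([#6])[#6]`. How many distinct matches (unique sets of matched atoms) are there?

2

[NX3;H1]([#6])[#6] is the SMARTS for a secondary amine: a trivalent nitrogen with one H, bonded to two carbons.
The molecule carries 2 separate instances of an N-methylamino group (-NHCH3) meeting every constraint; each maps to a distinct set of atoms, giving 2 matches.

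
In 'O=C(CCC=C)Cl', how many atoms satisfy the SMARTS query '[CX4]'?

Check the 7 heavy atoms by environment: 2× C (X4) → match; 3× C (X3) → no; 1× O (X1) → no; 1× Cl (X1) → no.
That gives 2 matching atoms.

2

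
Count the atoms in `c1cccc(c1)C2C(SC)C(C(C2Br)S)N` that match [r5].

5

Check the 16 heavy atoms by environment: 5× C (in 5-ring) → match; 1× Br (acyclic) → no; 1× N (acyclic) → no; 6× c (aromatic, in 6-ring) → no; 2× S (acyclic) → no; 1× C (acyclic) → no.
That gives 5 matching atoms.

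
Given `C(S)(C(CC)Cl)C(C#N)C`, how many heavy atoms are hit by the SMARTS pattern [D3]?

3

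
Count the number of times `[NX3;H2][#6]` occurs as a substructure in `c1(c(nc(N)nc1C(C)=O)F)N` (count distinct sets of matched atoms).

2

[NX3;H2][#6] is the SMARTS for a primary amine: a trivalent nitrogen with two H attached to carbon.
The molecule carries 2 separate instances of a primary amino group (-NH2) meeting every constraint; each maps to a distinct set of atoms, giving 2 matches.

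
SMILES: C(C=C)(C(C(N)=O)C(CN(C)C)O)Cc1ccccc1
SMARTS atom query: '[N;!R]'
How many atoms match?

The query [N;!R] means: aliphatic nitrogen not in a ring.
Check the 20 heavy atoms by environment: 10× C (acyclic) → no; 2× O (acyclic) → no; 2× N (acyclic) → match; 6× c (aromatic, in 6-ring) → no.
That gives 2 matching atoms.

2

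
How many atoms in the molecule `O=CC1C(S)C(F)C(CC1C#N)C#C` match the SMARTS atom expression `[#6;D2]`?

4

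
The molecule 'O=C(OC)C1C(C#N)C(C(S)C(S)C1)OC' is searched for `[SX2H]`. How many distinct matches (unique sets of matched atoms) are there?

2

[SX2H] is the SMARTS for a thiol: an aliphatic sulfur with two connections, one being H.
The molecule carries 2 separate instances of a thiol (-SH) meeting every constraint; each maps to a distinct set of atoms, giving 2 matches.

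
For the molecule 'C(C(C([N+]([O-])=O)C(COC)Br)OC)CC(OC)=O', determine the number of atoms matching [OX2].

The query [OX2] means: aliphatic oxygen with two total connections — ether, hydroxyl, or ester single-bond O.
Check the 18 heavy atoms by environment: 9× C (X4) → no; 3× O (X2) → match; 1× N (charge +1, X3) → no; 1× O (charge -1, X1) → no; 2× O (X1) → no; 1× C (X3) → no; 1× Br (X1) → no.
That gives 3 matching atoms.

3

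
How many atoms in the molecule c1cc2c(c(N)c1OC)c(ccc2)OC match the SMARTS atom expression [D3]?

5

The query [D3] means: atom with exactly three heavy-atom neighbours.
Check the 15 heavy atoms by environment: 5× c (aromatic, D3) → match; 5× c (aromatic, D2) → no; 2× O (D2) → no; 2× C (D1) → no; 1× N (D1) → no.
That gives 5 matching atoms.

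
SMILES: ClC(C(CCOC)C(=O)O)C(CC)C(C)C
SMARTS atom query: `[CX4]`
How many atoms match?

Check the 16 heavy atoms by environment: 11× C (X4) → match; 2× O (X2) → no; 1× Cl (X1) → no; 1× C (X3) → no; 1× O (X1) → no.
That gives 11 matching atoms.

11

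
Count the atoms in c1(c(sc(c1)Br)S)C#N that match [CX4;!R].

0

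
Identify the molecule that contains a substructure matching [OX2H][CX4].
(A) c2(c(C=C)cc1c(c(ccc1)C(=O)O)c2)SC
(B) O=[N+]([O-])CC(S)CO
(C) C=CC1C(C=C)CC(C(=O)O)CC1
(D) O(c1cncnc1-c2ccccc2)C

B

[OX2H][CX4] describes a hydroxyl oxygen bound to an sp3 (X4) carbon (an aliphatic alcohol).
(A) has a carboxylic acid group (-C(=O)OH) but the -OH is on a CX3 carbonyl carbon, not a CX4 carbon.
(B) contains a hydroxyl group (-OH), which satisfies every atom and bond constraint.
(C) has a carboxylic acid group (-C(=O)OH) but the -OH is on a CX3 carbonyl carbon, not a CX4 carbon.
(D) has a methoxy ether (-OCH3) but the oxygen has H0 (ether), not H1.
So the answer is (B).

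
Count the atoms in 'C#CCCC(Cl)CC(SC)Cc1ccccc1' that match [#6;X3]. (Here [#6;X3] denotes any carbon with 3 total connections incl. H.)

6

The query [#6;X3] means: any carbon (aromatic or not) with three total connections.
Check the 17 heavy atoms by environment: 7× C (X4) → no; 1× S (X2) → no; 6× c (aromatic, X3) → match; 2× C (X2) → no; 1× Cl (X1) → no.
That gives 6 matching atoms.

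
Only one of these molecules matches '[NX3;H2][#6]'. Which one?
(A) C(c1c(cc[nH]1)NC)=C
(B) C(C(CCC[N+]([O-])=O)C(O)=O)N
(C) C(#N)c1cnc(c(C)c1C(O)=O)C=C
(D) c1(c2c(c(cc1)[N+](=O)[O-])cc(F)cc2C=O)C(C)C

B

[NX3;H2][#6] describes a trivalent nitrogen with two H attached to carbon (a primary amine).
(A) has an N-methylamino group (-NHCH3) but the nitrogen bears two carbons and only one H (H1), not H2.
(B) contains a primary amino group (-NH2), which satisfies every atom and bond constraint.
(C) has a nitrile (-C#N) but the nitrogen is NX1 (triple-bonded), not NX3 with two H.
(D) has a nitro group (-[N+](=O)[O-]) but the nitrogen is [N+] with no H, not NX3H2.
So the answer is (B).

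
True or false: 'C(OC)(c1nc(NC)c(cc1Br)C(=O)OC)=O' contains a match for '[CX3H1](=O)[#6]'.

False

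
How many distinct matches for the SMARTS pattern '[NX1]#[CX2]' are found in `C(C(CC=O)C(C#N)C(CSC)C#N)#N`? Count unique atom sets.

[NX1]#[CX2] is the SMARTS for a nitrile: a nitrogen triple-bonded to a two-connected carbon.
The molecule carries 3 separate instances of a nitrile (-C#N) meeting every constraint; each maps to a distinct set of atoms, giving 3 matches.

3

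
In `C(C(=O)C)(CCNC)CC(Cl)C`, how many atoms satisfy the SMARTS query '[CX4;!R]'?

8

The query [CX4;!R] means: aliphatic carbon with four total connections, not in a ring.
Check the 12 heavy atoms by environment: 8× C (X4, acyclic) → match; 1× Cl (X1, acyclic) → no; 1× N (X3, acyclic) → no; 1× C (X3, acyclic) → no; 1× O (X1, acyclic) → no.
That gives 8 matching atoms.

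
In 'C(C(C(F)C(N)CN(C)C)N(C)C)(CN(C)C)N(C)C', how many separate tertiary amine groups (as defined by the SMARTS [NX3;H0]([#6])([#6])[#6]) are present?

4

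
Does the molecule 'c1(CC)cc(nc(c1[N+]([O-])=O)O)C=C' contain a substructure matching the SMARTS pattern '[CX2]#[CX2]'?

The pattern [CX2]#[CX2] describes a carbon-carbon triple bond — an alkyne.
The closest candidate here is a vinyl group (-CH=CH2), but the C=C is a double bond; both carbons are CX3, not CX2. No other fragment satisfies the full query, so there is no match.

No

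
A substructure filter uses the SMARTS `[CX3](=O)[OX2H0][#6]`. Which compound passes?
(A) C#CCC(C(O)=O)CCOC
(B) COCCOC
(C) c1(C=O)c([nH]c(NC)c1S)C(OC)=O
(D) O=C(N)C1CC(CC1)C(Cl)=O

C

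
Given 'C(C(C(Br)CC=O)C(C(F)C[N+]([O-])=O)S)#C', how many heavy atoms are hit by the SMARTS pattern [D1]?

7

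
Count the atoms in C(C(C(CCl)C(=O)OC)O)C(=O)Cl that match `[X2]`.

2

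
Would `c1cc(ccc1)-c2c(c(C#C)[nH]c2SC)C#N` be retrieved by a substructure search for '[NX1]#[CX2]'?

Yes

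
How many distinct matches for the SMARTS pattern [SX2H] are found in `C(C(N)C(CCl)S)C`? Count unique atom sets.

[SX2H] is the SMARTS for a thiol: an aliphatic sulfur with two connections, one being H.
Exactly one fragment in the molecule meets all constraints, giving 1 match.

1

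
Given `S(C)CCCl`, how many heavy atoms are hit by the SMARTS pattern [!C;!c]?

2

The query [!C;!c] means: neither aliphatic nor aromatic carbon — same as [!#6].
Check the 5 heavy atoms by environment: 3× C → no; 1× S → match; 1× Cl → match.
Summing the matching environments: 1 + 1 = 2 matching atoms.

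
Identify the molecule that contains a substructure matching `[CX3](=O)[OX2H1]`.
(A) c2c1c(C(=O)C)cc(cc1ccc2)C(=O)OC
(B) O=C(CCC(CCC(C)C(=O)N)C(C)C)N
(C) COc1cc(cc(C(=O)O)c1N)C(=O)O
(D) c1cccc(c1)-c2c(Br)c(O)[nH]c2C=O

[CX3](=O)[OX2H1] describes an sp2 carbon double-bonded to O and single-bonded to an -OH oxygen (a carboxylic acid).
(A) has a methyl-ester group (-C(=O)OCH3) but the singly-bonded O has no H (OX2H0, not OX2H1).
(B) has a primary amide (-C(=O)NH2) but the carbonyl is bonded to N, not to an -OH oxygen.
(C) contains a carboxylic acid group (-C(=O)OH), which satisfies every atom and bond constraint.
(D) has an aldehyde (-CHO) but there is no singly-bonded oxygen on the carbonyl carbon.
So the answer is (C).

C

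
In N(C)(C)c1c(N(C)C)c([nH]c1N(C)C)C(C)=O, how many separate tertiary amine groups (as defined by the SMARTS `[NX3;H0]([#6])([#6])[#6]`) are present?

3

[NX3;H0]([#6])([#6])[#6] is the SMARTS for a tertiary amine: a trivalent nitrogen with no H, bonded to three carbons.
The molecule carries 3 separate instances of a dimethylamino group (-N(CH3)2) meeting every constraint; each maps to a distinct set of atoms, giving 3 matches.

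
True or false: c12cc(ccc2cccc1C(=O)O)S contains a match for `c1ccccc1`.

True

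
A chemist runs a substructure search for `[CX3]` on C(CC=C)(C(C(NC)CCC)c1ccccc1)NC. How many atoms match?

2

Check the 19 heavy atoms by environment: 9× C (X4) → no; 2× C (X3) → match; 2× N (X3) → no; 6× c (aromatic, X3) → no.
That gives 2 matching atoms.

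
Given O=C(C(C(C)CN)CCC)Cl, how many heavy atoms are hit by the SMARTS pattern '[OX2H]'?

The query [OX2H] means: aliphatic oxygen with two connections, one of which is H — an -OH oxygen.
Check the 11 heavy atoms by environment: 2× C (H3, X4) → no; 3× C (H2, X4) → no; 2× C (H1, X4) → no; 1× C (H0, X3) → no; 1× O (H0, X1) → no; 1× Cl (H0, X1) → no; 1× N (H2, X3) → no.
No environment satisfies the query, so 0 matching atoms.

0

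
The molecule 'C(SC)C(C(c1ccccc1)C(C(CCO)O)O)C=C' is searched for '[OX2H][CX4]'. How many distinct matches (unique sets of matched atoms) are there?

3

[OX2H][CX4] is the SMARTS for an aliphatic alcohol: a hydroxyl oxygen bound to an sp3 (X4) carbon.
The molecule carries 3 separate instances of a hydroxyl group (-OH) meeting every constraint; each maps to a distinct set of atoms, giving 3 matches.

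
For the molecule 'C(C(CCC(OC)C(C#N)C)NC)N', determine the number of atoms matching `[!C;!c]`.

4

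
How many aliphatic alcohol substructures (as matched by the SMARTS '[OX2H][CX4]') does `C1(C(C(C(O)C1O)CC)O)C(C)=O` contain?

3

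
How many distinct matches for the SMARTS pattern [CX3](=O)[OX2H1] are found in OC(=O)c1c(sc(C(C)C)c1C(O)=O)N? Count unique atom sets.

[CX3](=O)[OX2H1] is the SMARTS for a carboxylic acid: an sp2 carbon double-bonded to O and single-bonded to an -OH oxygen.
The molecule carries 2 separate instances of a carboxylic acid group (-C(=O)OH) meeting every constraint; each maps to a distinct set of atoms, giving 2 matches.

2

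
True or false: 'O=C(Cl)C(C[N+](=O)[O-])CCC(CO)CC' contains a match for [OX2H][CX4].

True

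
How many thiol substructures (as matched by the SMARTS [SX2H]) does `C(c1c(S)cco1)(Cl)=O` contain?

1

[SX2H] is the SMARTS for a thiol: an aliphatic sulfur with two connections, one being H.
Exactly one fragment in the molecule meets all constraints, giving 1 match.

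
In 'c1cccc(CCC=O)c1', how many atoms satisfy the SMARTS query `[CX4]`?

2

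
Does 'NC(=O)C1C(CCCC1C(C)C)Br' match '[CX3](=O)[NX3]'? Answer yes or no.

Yes

The pattern [CX3](=O)[NX3] describes a carbonyl carbon bonded to a trivalent nitrogen — an amide.
The molecule carries a primary amide (-C(=O)NH2), whose atoms satisfy every constraint of the query, so the pattern matches.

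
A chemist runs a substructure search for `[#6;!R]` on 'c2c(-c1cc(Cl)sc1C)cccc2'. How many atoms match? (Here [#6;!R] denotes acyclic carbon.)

The query [#6;!R] means: carbon not in any ring.
Check the 13 heavy atoms by environment: 1× s (aromatic, in 5-ring) → no; 4× c (aromatic, in 5-ring) → no; 6× c (aromatic, in 6-ring) → no; 1× Cl (acyclic) → no; 1× C (acyclic) → match.
That gives 1 matching atom.

1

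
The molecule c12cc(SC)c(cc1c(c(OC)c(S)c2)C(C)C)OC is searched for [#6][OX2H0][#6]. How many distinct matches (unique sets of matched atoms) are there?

2

[#6][OX2H0][#6] is the SMARTS for an ether: an aliphatic oxygen bridging two carbons with no H on the oxygen.
The molecule carries 2 separate instances of a methoxy ether (-OCH3) meeting every constraint; each maps to a distinct set of atoms, giving 2 matches.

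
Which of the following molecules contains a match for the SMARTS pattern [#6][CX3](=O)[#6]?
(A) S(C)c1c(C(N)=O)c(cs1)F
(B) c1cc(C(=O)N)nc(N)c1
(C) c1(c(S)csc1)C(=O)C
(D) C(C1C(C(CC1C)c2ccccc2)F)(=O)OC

C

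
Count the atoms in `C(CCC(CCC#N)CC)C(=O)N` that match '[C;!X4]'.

The query [C;!X4] means: aliphatic carbon that does not have four total connections.
Check the 13 heavy atoms by environment: 8× C (X4) → no; 1× C (X2) → match; 1× N (X1) → no; 1× C (X3) → match; 1× O (X1) → no; 1× N (X3) → no.
Summing the matching environments: 1 + 1 = 2 matching atoms.

2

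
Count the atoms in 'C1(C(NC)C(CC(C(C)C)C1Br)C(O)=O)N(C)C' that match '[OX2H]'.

Check the 18 heavy atoms by environment: 1× C (H2, X4) → no; 6× C (H1, X4) → no; 1× N (H1, X3) → no; 5× C (H3, X4) → no; 1× C (H0, X3) → no; 1× O (H0, X1) → no; 1× O (H1, X2) → match; 1× N (H0, X3) → no; 1× Br (H0, X1) → no.
That gives 1 matching atom.

1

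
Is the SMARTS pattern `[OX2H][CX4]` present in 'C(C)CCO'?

Yes

The pattern [OX2H][CX4] describes a hydroxyl oxygen bound to an sp3 (X4) carbon — an aliphatic alcohol.
The molecule carries a hydroxyl group (-OH), whose atoms satisfy every constraint of the query, so the pattern matches.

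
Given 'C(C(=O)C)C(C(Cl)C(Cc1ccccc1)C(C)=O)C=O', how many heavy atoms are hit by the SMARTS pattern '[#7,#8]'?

3

The query [#7,#8] means: nitrogen or oxygen (comma = OR).
Check the 20 heavy atoms by environment: 10× C → no; 3× O → match; 6× c (aromatic) → no; 1× Cl → no.
That gives 3 matching atoms.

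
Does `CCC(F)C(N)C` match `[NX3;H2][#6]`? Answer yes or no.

The pattern [NX3;H2][#6] describes a trivalent nitrogen with two H attached to carbon — a primary amine.
The molecule carries a primary amino group (-NH2), whose atoms satisfy every constraint of the query, so the pattern matches.

Yes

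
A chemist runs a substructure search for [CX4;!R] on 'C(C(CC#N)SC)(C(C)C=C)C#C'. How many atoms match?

Check the 13 heavy atoms by environment: 6× C (X4, acyclic) → match; 1× S (X2, acyclic) → no; 2× C (X3, acyclic) → no; 3× C (X2, acyclic) → no; 1× N (X1, acyclic) → no.
That gives 6 matching atoms.

6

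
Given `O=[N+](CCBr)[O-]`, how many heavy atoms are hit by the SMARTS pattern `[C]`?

2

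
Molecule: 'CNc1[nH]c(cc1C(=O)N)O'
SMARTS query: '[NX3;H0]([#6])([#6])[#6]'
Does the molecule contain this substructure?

No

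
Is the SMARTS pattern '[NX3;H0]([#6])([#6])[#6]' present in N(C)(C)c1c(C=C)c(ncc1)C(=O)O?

Yes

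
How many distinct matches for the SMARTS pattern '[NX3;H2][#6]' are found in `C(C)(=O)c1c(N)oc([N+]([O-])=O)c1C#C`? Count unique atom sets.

1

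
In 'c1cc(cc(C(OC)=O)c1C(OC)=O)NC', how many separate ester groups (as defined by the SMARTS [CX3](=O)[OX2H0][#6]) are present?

[CX3](=O)[OX2H0][#6] is the SMARTS for an ester: a carbonyl carbon bonded to an oxygen that is itself bonded to carbon (no H on that O).
The molecule carries 2 separate instances of a methyl-ester group (-C(=O)OCH3) meeting every constraint; each maps to a distinct set of atoms, giving 2 matches.

2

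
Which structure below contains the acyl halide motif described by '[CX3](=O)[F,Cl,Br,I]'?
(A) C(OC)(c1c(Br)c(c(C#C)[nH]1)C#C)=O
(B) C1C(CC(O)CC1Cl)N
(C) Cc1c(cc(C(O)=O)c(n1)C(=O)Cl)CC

C

[CX3](=O)[F,Cl,Br,I] describes a carbonyl carbon bonded to a halogen (an acyl halide).
(A) has a methyl-ester group (-C(=O)OCH3) but the carbonyl is bonded to -O-C, not to a halogen.
(B) has a chloro substituent but the Cl is not on a carbonyl carbon.
(C) contains an acyl chloride (-C(=O)Cl), which satisfies every atom and bond constraint.
So the answer is (C).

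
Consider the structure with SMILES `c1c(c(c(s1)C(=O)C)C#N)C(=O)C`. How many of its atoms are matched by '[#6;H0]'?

6

The query [#6;H0] means: any carbon with no attached hydrogen.
Check the 13 heavy atoms by environment: 1× s (aromatic, H0) → no; 3× c (aromatic, H0) → match; 1× c (aromatic, H1) → no; 3× C (H0) → match; 2× O (H0) → no; 2× C (H3) → no; 1× N (H0) → no.
Summing the matching environments: 3 + 3 = 6 matching atoms.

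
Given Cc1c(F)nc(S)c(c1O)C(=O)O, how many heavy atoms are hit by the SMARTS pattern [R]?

6

The query [R] means: R matches any atom that is part of a ring.
Check the 13 heavy atoms by environment: 1× n (aromatic, in 6-ring) → match; 5× c (aromatic, in 6-ring) → match; 3× O (acyclic) → no; 1× F (acyclic) → no; 2× C (acyclic) → no; 1× S (acyclic) → no.
Summing the matching environments: 1 + 5 = 6 matching atoms.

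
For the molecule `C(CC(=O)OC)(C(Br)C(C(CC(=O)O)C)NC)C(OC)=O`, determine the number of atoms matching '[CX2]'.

Check the 21 heavy atoms by environment: 10× C (X4) → no; 1× N (X3) → no; 3× C (X3) → no; 3× O (X1) → no; 3× O (X2) → no; 1× Br (X1) → no.
No environment satisfies the query, so 0 matching atoms.

0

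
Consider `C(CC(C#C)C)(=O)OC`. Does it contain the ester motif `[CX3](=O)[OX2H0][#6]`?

Yes

The pattern [CX3](=O)[OX2H0][#6] describes a carbonyl carbon bonded to an oxygen that is itself bonded to carbon (no H on that O) — an ester.
The molecule carries a methyl-ester group (-C(=O)OCH3), whose atoms satisfy every constraint of the query, so the pattern matches.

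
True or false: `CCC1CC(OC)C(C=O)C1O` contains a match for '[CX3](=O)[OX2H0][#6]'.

The pattern [CX3](=O)[OX2H0][#6] describes a carbonyl carbon bonded to an oxygen that is itself bonded to carbon (no H on that O) — an ester.
The closest candidate here is a methoxy ether (-OCH3), but the ether oxygen is not adjacent to a C=O carbon. No other fragment satisfies the full query, so there is no match.

False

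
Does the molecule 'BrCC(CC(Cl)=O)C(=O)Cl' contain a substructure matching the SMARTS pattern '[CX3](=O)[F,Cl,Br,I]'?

Yes

The pattern [CX3](=O)[F,Cl,Br,I] describes a carbonyl carbon bonded to a halogen — an acyl halide.
The molecule carries an acyl chloride (-C(=O)Cl), whose atoms satisfy every constraint of the query, so the pattern matches.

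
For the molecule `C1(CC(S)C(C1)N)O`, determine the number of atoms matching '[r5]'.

5

The query [r5] means: r5 matches atoms in a five-membered ring.
Check the 8 heavy atoms by environment: 5× C (in 5-ring) → match; 1× O (acyclic) → no; 1× S (acyclic) → no; 1× N (acyclic) → no.
That gives 5 matching atoms.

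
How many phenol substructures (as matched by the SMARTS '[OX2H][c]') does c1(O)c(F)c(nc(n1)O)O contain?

3

[OX2H][c] is the SMARTS for a phenol: a hydroxyl oxygen attached to an aromatic carbon.
The molecule carries 3 separate instances of a hydroxyl group (-OH) meeting every constraint; each maps to a distinct set of atoms, giving 3 matches.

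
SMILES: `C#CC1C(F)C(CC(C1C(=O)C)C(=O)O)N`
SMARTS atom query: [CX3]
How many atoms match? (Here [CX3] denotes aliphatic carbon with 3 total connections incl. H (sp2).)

The query [CX3] means: C with X3: aliphatic carbon with exactly 3 total connections.
Check the 16 heavy atoms by environment: 7× C (X4) → no; 1× N (X3) → no; 1× F (X1) → no; 2× C (X3) → match; 2× O (X1) → no; 1× O (X2) → no; 2× C (X2) → no.
That gives 2 matching atoms.

2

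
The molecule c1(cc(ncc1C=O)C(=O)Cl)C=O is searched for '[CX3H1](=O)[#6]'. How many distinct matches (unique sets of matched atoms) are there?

2

[CX3H1](=O)[#6] is the SMARTS for an aldehyde: an sp2 carbon with one H, double-bonded to O and single-bonded to carbon.
The molecule carries 2 separate instances of an aldehyde (-CHO) meeting every constraint; each maps to a distinct set of atoms, giving 2 matches.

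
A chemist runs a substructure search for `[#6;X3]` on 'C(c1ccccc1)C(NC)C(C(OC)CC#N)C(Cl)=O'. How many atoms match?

7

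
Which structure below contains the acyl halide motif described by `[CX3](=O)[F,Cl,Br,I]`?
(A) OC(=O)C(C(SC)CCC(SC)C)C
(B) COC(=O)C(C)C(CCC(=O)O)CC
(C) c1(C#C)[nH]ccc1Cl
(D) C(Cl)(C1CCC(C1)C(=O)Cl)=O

[CX3](=O)[F,Cl,Br,I] describes a carbonyl carbon bonded to a halogen (an acyl halide).
(A) has a carboxylic acid group (-C(=O)OH) but the carbonyl is bonded to -OH, not to a halogen.
(B) has a carboxylic acid group (-C(=O)OH) but the carbonyl is bonded to -OH, not to a halogen.
(C) has a chloro substituent but the Cl is not on a carbonyl carbon.
(D) contains an acyl chloride (-C(=O)Cl), which satisfies every atom and bond constraint.
So the answer is (D).

D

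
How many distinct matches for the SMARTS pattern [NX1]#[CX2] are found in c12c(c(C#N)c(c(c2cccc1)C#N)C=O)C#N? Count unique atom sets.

[NX1]#[CX2] is the SMARTS for a nitrile: a nitrogen triple-bonded to a two-connected carbon.
The molecule carries 3 separate instances of a nitrile (-C#N) meeting every constraint; each maps to a distinct set of atoms, giving 3 matches.

3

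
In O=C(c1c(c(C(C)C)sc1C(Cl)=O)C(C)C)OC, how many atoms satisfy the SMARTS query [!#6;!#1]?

5

The query [!#6;!#1] means: not carbon and not hydrogen — any heteroatom.
Check the 18 heavy atoms by environment: 1× s (aromatic) → match; 4× c (aromatic) → no; 9× C → no; 3× O → match; 1× Cl → match.
Summing the matching environments: 1 + 3 + 1 = 5 matching atoms.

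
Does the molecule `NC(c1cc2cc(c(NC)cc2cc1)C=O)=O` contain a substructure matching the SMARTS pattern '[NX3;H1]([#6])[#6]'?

The pattern [NX3;H1]([#6])[#6] describes a trivalent nitrogen with one H, bonded to two carbons — a secondary amine.
The molecule carries an N-methylamino group (-NHCH3), whose atoms satisfy every constraint of the query, so the pattern matches.

Yes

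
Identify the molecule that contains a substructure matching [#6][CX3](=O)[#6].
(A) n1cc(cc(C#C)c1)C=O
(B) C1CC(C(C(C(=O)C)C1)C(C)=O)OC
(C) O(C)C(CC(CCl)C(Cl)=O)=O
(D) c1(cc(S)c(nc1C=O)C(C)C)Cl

B

[#6][CX3](=O)[#6] describes a carbonyl carbon (no H) flanked by two carbons (a ketone).
(A) has an aldehyde (-CHO) but the carbonyl carbon has H1, so it is not flanked by two carbons.
(B) contains an acetyl/ketone group (-C(=O)CH3), which satisfies every atom and bond constraint.
(C) has a methyl-ester group (-C(=O)OCH3) but one neighbour of the carbonyl carbon is O, not C.
(D) has an aldehyde (-CHO) but the carbonyl carbon has H1, so it is not flanked by two carbons.
So the answer is (B).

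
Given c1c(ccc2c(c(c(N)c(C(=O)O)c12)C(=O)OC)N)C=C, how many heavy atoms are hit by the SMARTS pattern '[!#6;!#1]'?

6

Check the 21 heavy atoms by environment: 10× c (aromatic) → no; 5× C → no; 4× O → match; 2× N → match.
Summing the matching environments: 4 + 2 = 6 matching atoms.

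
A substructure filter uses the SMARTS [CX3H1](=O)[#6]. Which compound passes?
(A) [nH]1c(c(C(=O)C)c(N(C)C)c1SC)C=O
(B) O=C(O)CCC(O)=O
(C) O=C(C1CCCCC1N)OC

[CX3H1](=O)[#6] describes an sp2 carbon with one H, double-bonded to O and single-bonded to carbon (an aldehyde).
(A) contains an aldehyde (-CHO), which satisfies every atom and bond constraint.
(B) has a carboxylic acid group (-C(=O)OH) but the carbonyl carbon has H0 and is bonded to O, not H1.
(C) has a methyl-ester group (-C(=O)OCH3) but the carbonyl carbon has H0, not H1.
So the answer is (A).

A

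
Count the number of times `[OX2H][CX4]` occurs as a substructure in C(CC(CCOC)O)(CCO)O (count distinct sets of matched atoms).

3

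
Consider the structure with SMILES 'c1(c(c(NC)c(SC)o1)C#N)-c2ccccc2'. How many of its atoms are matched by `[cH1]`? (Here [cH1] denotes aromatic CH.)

The query [cH1] means: aromatic carbon bearing exactly one hydrogen.
Check the 17 heavy atoms by environment: 1× o (aromatic, H0) → no; 5× c (aromatic, H0) → no; 1× N (H1) → no; 2× C (H3) → no; 1× S (H0) → no; 1× C (H0) → no; 1× N (H0) → no; 5× c (aromatic, H1) → match.
That gives 5 matching atoms.

5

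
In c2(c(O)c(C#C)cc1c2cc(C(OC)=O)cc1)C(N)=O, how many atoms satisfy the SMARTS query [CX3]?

2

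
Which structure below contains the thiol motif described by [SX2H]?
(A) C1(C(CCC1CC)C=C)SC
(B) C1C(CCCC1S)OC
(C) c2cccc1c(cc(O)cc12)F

B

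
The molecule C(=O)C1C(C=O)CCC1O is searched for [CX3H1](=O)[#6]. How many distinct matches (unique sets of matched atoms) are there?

2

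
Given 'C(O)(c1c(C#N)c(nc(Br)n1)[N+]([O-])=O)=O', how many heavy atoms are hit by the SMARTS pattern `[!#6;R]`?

2

The query [!#6;R] means: non-carbon atom that is part of a ring.
Check the 15 heavy atoms by environment: 2× n (aromatic, in 6-ring) → match; 4× c (aromatic, in 6-ring) → no; 2× C (acyclic) → no; 1× N (acyclic) → no; 1× N (charge +1, acyclic) → no; 1× O (charge -1, acyclic) → no; 3× O (acyclic) → no; 1× Br (acyclic) → no.
That gives 2 matching atoms.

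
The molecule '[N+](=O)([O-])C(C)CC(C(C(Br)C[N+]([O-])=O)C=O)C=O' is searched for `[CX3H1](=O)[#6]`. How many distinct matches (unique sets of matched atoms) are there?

[CX3H1](=O)[#6] is the SMARTS for an aldehyde: an sp2 carbon with one H, double-bonded to O and single-bonded to carbon.
The molecule carries 2 separate instances of an aldehyde (-CHO) meeting every constraint; each maps to a distinct set of atoms, giving 2 matches.

2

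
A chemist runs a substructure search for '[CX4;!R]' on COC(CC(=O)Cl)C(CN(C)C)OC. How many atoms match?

8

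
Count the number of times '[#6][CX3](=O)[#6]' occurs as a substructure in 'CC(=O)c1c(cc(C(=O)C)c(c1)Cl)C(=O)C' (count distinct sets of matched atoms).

[#6][CX3](=O)[#6] is the SMARTS for a ketone: a carbonyl carbon (no H) flanked by two carbons.
The molecule carries 3 separate instances of an acetyl/ketone group (-C(=O)CH3) meeting every constraint; each maps to a distinct set of atoms, giving 3 matches.

3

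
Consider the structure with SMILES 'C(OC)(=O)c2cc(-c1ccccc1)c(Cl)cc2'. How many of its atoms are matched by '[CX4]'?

1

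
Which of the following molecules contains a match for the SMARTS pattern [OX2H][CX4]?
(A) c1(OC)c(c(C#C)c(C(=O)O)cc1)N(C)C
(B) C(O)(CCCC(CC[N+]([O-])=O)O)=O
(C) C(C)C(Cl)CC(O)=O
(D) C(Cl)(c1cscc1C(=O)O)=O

B

[OX2H][CX4] describes a hydroxyl oxygen bound to an sp3 (X4) carbon (an aliphatic alcohol).
(A) has a carboxylic acid group (-C(=O)OH) but the -OH is on a CX3 carbonyl carbon, not a CX4 carbon.
(B) contains a hydroxyl group (-OH), which satisfies every atom and bond constraint.
(C) has a carboxylic acid group (-C(=O)OH) but the -OH is on a CX3 carbonyl carbon, not a CX4 carbon.
(D) has a carboxylic acid group (-C(=O)OH) but the -OH is on a CX3 carbonyl carbon, not a CX4 carbon.
So the answer is (B).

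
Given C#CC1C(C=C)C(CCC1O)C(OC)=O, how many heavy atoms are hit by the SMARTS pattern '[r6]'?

6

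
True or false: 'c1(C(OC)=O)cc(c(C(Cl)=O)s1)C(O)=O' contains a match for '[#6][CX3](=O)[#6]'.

False

The pattern [#6][CX3](=O)[#6] describes a carbonyl carbon (no H) flanked by two carbons — a ketone.
The closest candidate here is a methyl-ester group (-C(=O)OCH3), but one neighbour of the carbonyl carbon is O, not C. No other fragment satisfies the full query, so there is no match.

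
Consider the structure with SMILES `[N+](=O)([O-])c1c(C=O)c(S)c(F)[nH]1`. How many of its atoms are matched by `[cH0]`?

4

The query [cH0] means: aromatic carbon with no attached hydrogen (substituted or ring-fusion).
Check the 12 heavy atoms by environment: 1× n (aromatic, H1) → no; 4× c (aromatic, H0) → match; 1× S (H1) → no; 1× F (H0) → no; 1× C (H1) → no; 2× O (H0) → no; 1× N (charge +1, H0) → no; 1× O (charge -1, H0) → no.
That gives 4 matching atoms.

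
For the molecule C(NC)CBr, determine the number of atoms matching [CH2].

2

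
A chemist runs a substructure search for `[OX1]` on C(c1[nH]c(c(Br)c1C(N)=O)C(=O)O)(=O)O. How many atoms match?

3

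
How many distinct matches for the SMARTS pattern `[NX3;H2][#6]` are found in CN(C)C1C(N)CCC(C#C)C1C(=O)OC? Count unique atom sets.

1

[NX3;H2][#6] is the SMARTS for a primary amine: a trivalent nitrogen with two H attached to carbon.
Exactly one fragment in the molecule meets all constraints, giving 1 match.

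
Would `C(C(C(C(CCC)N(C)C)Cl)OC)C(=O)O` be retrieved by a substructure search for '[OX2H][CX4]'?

The pattern [OX2H][CX4] describes a hydroxyl oxygen bound to an sp3 (X4) carbon — an aliphatic alcohol.
The closest candidate here is a methoxy ether (-OCH3), but the oxygen has H0 (ether), not H1. No other fragment satisfies the full query, so there is no match.

No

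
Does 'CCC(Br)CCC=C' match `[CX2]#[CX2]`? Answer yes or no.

The pattern [CX2]#[CX2] describes a carbon-carbon triple bond — an alkyne.
The closest candidate here is a vinyl group (-CH=CH2), but the C=C is a double bond; both carbons are CX3, not CX2. No other fragment satisfies the full query, so there is no match.

No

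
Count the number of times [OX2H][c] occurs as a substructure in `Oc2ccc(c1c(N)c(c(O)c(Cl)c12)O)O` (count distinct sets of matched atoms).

[OX2H][c] is the SMARTS for a phenol: a hydroxyl oxygen attached to an aromatic carbon.
The molecule carries 4 separate instances of a hydroxyl group (-OH) meeting every constraint; each maps to a distinct set of atoms, giving 4 matches.

4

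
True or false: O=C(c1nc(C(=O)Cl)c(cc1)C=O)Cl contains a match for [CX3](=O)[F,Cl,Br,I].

The pattern [CX3](=O)[F,Cl,Br,I] describes a carbonyl carbon bonded to a halogen — an acyl halide.
The molecule carries an acyl chloride (-C(=O)Cl), whose atoms satisfy every constraint of the query, so the pattern matches.

True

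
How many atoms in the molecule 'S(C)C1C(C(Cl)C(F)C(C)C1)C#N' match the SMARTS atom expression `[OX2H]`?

0

The query [OX2H] means: aliphatic oxygen with two connections, one of which is H — an -OH oxygen.
Check the 13 heavy atoms by environment: 5× C (H1, X4) → no; 1× C (H2, X4) → no; 1× Cl (H0, X1) → no; 2× C (H3, X4) → no; 1× S (H0, X2) → no; 1× F (H0, X1) → no; 1× C (H0, X2) → no; 1× N (H0, X1) → no.
No environment satisfies the query, so 0 matching atoms.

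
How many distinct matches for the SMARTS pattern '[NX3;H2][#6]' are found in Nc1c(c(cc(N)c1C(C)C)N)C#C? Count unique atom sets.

[NX3;H2][#6] is the SMARTS for a primary amine: a trivalent nitrogen with two H attached to carbon.
The molecule carries 3 separate instances of a primary amino group (-NH2) meeting every constraint; each maps to a distinct set of atoms, giving 3 matches.

3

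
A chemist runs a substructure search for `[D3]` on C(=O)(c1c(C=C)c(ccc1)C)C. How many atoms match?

Check the 12 heavy atoms by environment: 3× c (aromatic, D3) → match; 3× c (aromatic, D2) → no; 1× C (D3) → match; 1× O (D1) → no; 3× C (D1) → no; 1× C (D2) → no.
Summing the matching environments: 3 + 1 = 4 matching atoms.

4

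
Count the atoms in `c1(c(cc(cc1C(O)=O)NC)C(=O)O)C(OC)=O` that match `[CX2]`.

0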